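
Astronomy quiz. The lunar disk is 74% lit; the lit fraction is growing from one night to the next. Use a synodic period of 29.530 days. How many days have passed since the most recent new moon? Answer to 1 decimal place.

cos θ = 1 − 2f = -0.480, giving a principal value of 118.7°.
Before full moon the principal value applies: θ = 118.7°.
That fraction of the synodic month is 118.7/360 × 29.530 d ≈ 9.74 d.

9.7 days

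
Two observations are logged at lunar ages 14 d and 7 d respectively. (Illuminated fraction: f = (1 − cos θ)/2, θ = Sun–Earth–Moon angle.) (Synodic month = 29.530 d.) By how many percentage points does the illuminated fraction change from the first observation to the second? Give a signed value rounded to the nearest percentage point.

First observation: θ = 360°·14/29.530 = 170.7°, so f = 0.993.
Second observation: θ = 85.3°, f = 0.459.
Δf = 0.459 − 0.993 = -0.534, i.e. -53 pp.

-53 percentage points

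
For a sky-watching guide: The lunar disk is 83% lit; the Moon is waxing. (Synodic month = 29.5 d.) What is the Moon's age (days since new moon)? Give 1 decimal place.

10.8 days

From f = (1 − cos θ)/2: cos θ = 1 − 2×0.83 = -0.660; arccos → 131.3°.
Waxing ⇒ before full, so θ = 131.3°.
Age = 29.5 × 131.3°/360° ≈ 10.76 days.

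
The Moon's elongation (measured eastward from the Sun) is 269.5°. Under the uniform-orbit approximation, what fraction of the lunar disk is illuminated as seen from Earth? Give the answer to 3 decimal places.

f = (1 − cos 269.5°)/2 = (1 − (-0.009))/2 ≈ 0.504.

0.504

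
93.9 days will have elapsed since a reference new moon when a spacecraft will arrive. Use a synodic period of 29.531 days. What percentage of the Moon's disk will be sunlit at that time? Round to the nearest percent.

93.9/29.531 = 3.180 lunations, so 3 complete cycles and 5.31 d into the next.
Phase angle: θ = 360°·(5.31 d)/(29.531 d) = 64.7°.
cos 64.7° = 0.427, so f = (1 − 0.427)/2 = 0.286, so 29%.

29%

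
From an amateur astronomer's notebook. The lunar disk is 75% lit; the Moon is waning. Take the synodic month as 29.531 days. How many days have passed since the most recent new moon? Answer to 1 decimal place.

Invert f = (1 − cos θ)/2 to get cos θ = 1 − 2(0.75) = -0.500, hence θ₀ = arccos -0.500 = 120.0°.
Since the Moon is past full (waning), take the reflex angle: θ = 360° − 120.0° = 240.0°.
Age = 29.531 × 240.0°/360° ≈ 19.69 days.

19.7 days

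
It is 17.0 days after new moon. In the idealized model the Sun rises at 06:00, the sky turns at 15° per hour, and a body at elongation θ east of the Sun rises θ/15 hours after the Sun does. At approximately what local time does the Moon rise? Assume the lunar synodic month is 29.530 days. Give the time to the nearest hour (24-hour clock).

20:00

Elongation θ = 360° × 17.0/29.530 ≈ 207.2°.
Delay after the Sun = 207.2° / (15°/h) ≈ 13.82 h.
06:00 + 13.82 h ≈ 19:49 → 20:00 to the nearest hour.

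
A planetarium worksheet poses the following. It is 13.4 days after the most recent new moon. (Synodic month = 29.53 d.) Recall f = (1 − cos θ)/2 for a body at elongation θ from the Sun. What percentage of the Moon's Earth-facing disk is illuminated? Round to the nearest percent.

Elongation θ = 360° × 13.4/29.53 ≈ 163.4°.
Illuminated fraction = (1 − cos 163.4°)/2 = (1 − (-0.958))/2 ≈ 0.979, so 98%.

98%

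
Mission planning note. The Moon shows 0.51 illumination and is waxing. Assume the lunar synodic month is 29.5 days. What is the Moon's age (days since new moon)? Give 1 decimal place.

Invert f = (1 − cos θ)/2 to get cos θ = 1 − 2(0.51) = -0.020, hence θ₀ = arccos -0.020 = 91.1°.
Before full moon the principal value applies: θ = 91.1°.
That fraction of the synodic month is 91.1/360 × 29.5 d ≈ 7.47 d.

7.5 days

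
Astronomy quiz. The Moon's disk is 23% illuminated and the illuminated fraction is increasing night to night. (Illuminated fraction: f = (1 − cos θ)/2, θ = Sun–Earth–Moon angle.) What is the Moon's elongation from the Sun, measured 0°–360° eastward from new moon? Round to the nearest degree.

From f = (1 − cos θ)/2: cos θ = 1 − 2×0.23 = 0.540; arccos → 57.3°.
Waxing ⇒ before full, so θ = 57.3°.

57°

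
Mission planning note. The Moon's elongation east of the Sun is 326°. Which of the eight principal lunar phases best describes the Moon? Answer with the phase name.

waning crescent

The waning crescent sector spans roughly 292°–338°; 326° falls inside it.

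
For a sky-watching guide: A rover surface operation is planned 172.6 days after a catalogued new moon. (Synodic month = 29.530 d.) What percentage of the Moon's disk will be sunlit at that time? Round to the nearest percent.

22%

172.6/29.530 = 5.845 lunations, so 5 complete cycles and 24.95 d into the next.
The Moon has covered 24.95/29.530 of its cycle, so θ ≈ 360° × 24.95/29.530 = 304.2°.
Illuminated fraction = (1 − cos 304.2°)/2 = (1 − 0.562)/2 ≈ 0.219, so 22%.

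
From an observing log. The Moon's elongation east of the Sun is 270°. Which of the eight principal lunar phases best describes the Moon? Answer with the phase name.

last quarter

The last quarter sector spans roughly 248°–292°; 270° falls inside it.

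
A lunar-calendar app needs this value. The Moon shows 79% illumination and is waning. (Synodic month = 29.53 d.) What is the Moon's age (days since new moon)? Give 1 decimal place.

19.2 days

From f = (1 − cos θ)/2: cos θ = 1 − 2×0.79 = -0.580; arccos → 125.5°.
Waning ⇒ past full, so θ = 360° − 125.5° = 234.5°.
That fraction of the synodic month is 234.5/360 × 29.53 d ≈ 19.24 d.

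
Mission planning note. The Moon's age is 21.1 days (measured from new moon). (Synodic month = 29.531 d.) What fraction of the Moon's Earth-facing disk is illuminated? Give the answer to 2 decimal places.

0.61

Elongation θ = 360° × 21.1/29.531 ≈ 257.2°.
Illuminated fraction = (1 − cos 257.2°)/2 = (1 − (-0.221))/2 ≈ 0.611.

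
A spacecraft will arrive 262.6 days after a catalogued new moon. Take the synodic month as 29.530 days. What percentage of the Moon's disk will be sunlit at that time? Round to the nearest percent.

11%

262.6/29.530 = 8.893 lunations, so 8 complete cycles and 26.36 d into the next.
Phase angle: θ = 360°·(26.36 d)/(29.530 d) = 321.4°.
Illuminated fraction = (1 − cos 321.4°)/2 = (1 − 0.781)/2 ≈ 0.109, so 11%.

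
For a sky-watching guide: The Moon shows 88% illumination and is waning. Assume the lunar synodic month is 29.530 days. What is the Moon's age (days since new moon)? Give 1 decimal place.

cos θ = 1 − 2f = -0.760, giving a principal value of 139.5°.
Since the Moon is past full (waning), take the reflex angle: θ = 360° − 139.5° = 220.5°.
Age = 29.530 × 220.5°/360° ≈ 18.09 days.

18.1 days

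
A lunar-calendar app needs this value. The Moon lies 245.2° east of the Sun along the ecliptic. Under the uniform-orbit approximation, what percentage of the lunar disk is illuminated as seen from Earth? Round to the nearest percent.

cos 245.2° = (-0.419), so f = (1 − (-0.419))/2 = 0.710, i.e. 71%.

71%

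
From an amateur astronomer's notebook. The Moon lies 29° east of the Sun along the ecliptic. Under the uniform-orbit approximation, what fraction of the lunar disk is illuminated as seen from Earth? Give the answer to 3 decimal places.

cos 29° = 0.875, so f = (1 − 0.875)/2 = 0.063.

0.063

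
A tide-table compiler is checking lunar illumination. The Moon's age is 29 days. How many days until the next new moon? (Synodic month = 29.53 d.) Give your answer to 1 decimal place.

0.5 days

The next new moon completes the synodic month: 29.53 − 29 = 0.530 days.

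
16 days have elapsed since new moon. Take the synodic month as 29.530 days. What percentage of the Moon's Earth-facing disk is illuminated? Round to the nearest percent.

98%

Elongation θ = 360° × 16/29.530 ≈ 195.1°.
With cos θ = (-0.966), the lit fraction is (1 − (-0.966))/2 ≈ 0.983, so 98%.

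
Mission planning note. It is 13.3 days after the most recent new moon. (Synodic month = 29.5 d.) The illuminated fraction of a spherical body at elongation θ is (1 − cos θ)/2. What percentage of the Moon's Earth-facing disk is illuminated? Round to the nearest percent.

The Moon has covered 13.3/29.5 of its cycle, so θ ≈ 360° × 13.3/29.5 = 162.3°.
cos 162.3° = (-0.953), so f = (1 − (-0.953))/2 = 0.976, so 98%.

98%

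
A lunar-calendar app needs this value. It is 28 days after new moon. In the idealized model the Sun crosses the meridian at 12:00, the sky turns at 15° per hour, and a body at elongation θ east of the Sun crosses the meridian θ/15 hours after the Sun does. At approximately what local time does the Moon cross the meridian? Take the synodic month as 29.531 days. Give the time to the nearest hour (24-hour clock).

11:00

The Moon has covered 28/29.531 of its cycle, so θ ≈ 360° × 28/29.531 = 341.3°.
At 15° of sky rotation per hour, 341.3° corresponds to a 22.76 h lag.
12:00 + 22.76 h ≈ 10:45 → 11:00 to the nearest hour.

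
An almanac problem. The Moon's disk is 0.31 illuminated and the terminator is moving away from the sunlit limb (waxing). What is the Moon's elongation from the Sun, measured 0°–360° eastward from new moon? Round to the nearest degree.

68°

From f = (1 − cos θ)/2: cos θ = 1 − 2×0.31 = 0.380; arccos → 67.7°.
Before full moon the principal value applies: θ = 67.7°.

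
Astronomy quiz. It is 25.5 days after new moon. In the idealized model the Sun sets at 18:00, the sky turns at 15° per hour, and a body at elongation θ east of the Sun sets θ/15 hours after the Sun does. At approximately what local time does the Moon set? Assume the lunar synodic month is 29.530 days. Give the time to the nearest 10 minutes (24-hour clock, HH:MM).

Phase angle: θ = 360°·(25.5 d)/(29.530 d) = 310.9°.
The Moon trails the Sun by θ/15 = 310.9/15 ≈ 20.72 hours.
18:00 + 20.725 h ≈ 14:43 → 14:40 to the nearest ten minutes.

14:40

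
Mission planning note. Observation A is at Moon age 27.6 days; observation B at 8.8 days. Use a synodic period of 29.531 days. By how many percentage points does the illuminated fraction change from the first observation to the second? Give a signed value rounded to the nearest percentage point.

+61 pp

First observation: θ = 360°·27.6/29.531 = 336.5°, so f = 0.042.
Second observation: θ = 107.3°, f = 0.648.
Δf = 0.648 − 0.042 = +0.607, i.e. +61 pp.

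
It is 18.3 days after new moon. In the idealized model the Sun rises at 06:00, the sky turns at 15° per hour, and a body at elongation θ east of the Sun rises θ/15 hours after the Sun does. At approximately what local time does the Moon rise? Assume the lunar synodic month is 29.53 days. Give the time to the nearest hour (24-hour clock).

21:00

The Moon has covered 18.3/29.53 of its cycle, so θ ≈ 360° × 18.3/29.53 = 223.1°.
The Moon trails the Sun by θ/15 = 223.1/15 ≈ 14.87 hours.
06:00 + 14.87 h ≈ 20:52 → 21:00 to the nearest hour.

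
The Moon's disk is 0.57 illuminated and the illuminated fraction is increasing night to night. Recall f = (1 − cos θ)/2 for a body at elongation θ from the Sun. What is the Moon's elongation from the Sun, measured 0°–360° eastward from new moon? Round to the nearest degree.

98°

Invert f = (1 − cos θ)/2 to get cos θ = 1 − 2(0.57) = -0.140, hence θ₀ = arccos -0.140 = 98.0°.
Before full moon the principal value applies: θ = 98.0°.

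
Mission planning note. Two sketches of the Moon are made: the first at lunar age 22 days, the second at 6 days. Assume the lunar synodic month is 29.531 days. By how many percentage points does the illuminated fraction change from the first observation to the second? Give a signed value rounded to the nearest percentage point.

-16 percentage points

θ₁ = 360° × 22/29.531 = 268.2°, f₁ = (1 − cos θ₁)/2 = 0.516.
θ₂ = 360° × 6/29.531 = 73.1°, f₂ = (1 − cos θ₂)/2 = 0.355.
Change = f₂ − f₁ = -0.161 → -16 percentage points.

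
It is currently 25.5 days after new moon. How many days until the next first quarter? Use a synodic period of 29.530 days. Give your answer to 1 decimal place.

11.4 days

First quarter is 0.25 of the way through the cycle: age 0.25 × 29.530 = 7.383 d.
Already past this cycle's first quarter; the next is at 7.383 + 29.530 = 36.913 d, so 36.913 − 25.5 = 11.413 days.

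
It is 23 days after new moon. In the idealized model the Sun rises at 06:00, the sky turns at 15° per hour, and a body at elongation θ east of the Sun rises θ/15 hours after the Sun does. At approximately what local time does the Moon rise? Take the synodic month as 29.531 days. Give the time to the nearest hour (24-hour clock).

01:00

The Moon has covered 23/29.531 of its cycle, so θ ≈ 360° × 23/29.531 = 280.4°.
The Moon trails the Sun by θ/15 = 280.4/15 ≈ 18.69 hours.
06:00 + 18.69 h ≈ 00:42 → 01:00 to the nearest hour.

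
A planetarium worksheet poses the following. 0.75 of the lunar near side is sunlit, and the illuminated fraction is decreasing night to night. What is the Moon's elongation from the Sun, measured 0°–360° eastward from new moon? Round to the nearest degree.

240°

cos θ = 1 − 2f = -0.500, giving a principal value of 120.0°.
Waning ⇒ past full, so θ = 360° − 120.0° = 240.0°.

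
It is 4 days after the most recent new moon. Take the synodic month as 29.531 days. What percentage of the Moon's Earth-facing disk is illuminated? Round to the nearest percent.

17%

Elongation θ = 360° × 4/29.531 ≈ 48.8°.
Illuminated fraction = (1 − cos 48.8°)/2 = (1 − 0.659)/2 ≈ 0.170, so 17%.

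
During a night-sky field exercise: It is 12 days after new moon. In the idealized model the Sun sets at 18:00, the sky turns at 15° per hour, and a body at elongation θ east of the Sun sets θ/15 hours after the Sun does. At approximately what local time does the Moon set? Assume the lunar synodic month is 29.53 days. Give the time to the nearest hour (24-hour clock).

The Moon has covered 12/29.53 of its cycle, so θ ≈ 360° × 12/29.53 = 146.3°.
Delay after the Sun = 146.3° / (15°/h) ≈ 9.75 h.
18:00 + 9.75 h ≈ 03:45 → 04:00 to the nearest hour.

04:00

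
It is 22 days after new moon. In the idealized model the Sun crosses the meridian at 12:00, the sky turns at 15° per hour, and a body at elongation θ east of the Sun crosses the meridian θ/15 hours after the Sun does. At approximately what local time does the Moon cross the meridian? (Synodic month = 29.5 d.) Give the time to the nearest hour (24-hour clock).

Phase angle: θ = 360°·(22 d)/(29.5 d) = 268.5°.
Delay after the Sun = 268.5° / (15°/h) ≈ 17.90 h.
12:00 + 17.90 h ≈ 05:54 → 06:00 to the nearest hour.

06:00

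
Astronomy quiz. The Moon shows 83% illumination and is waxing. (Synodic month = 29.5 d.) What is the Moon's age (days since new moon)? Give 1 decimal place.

From f = (1 − cos θ)/2: cos θ = 1 − 2×0.83 = -0.660; arccos → 131.3°.
Before full moon the principal value applies: θ = 131.3°.
Age = 29.5 × 131.3°/360° ≈ 10.76 days.

10.8 days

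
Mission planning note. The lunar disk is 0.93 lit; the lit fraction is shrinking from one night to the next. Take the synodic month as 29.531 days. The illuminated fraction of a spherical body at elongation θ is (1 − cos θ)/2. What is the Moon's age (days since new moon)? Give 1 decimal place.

17.3 days

Invert f = (1 − cos θ)/2 to get cos θ = 1 − 2(0.93) = -0.860, hence θ₀ = arccos -0.860 = 149.3°.
A waning Moon lies in 180°–360°, so θ = 360° − 149.3° = 210.7°.
That fraction of the synodic month is 210.7/360 × 29.531 d ≈ 17.28 d.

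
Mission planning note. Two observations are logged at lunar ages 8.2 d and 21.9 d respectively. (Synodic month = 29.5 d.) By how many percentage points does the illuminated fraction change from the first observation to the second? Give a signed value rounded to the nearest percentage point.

First observation: θ = 360°·8.2/29.5 = 100.1°, so f = 0.587.
Second observation: θ = 267.3°, f = 0.524.
Δf = 0.524 − 0.587 = -0.063, i.e. -6 pp.

-6 pp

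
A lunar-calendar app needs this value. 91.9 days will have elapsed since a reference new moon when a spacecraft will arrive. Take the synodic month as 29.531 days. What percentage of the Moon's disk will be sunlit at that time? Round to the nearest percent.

12%

91.9/29.531 = 3.112 lunations, so 3 complete cycles and 3.31 d into the next.
The Moon has covered 3.31/29.531 of its cycle, so θ ≈ 360° × 3.31/29.531 = 40.3°.
Illuminated fraction = (1 − cos 40.3°)/2 = (1 − 0.763)/2 ≈ 0.119, so 12%.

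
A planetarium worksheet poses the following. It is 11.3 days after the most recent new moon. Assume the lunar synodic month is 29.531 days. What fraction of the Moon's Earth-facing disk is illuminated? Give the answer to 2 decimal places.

Phase angle: θ = 360°·(11.3 d)/(29.531 d) = 137.8°.
cos 137.8° = (-0.740), so f = (1 − (-0.740))/2 = 0.870.

0.87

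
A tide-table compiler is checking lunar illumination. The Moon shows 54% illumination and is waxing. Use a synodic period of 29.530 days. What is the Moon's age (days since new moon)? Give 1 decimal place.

7.8 days

Invert f = (1 − cos θ)/2 to get cos θ = 1 − 2(0.54) = -0.080, hence θ₀ = arccos -0.080 = 94.6°.
Waxing ⇒ before full, so θ = 94.6°.
That fraction of the synodic month is 94.6/360 × 29.530 d ≈ 7.76 d.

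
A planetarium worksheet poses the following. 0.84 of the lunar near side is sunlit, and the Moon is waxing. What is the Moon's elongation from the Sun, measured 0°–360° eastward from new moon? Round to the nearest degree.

133°

From f = (1 − cos θ)/2: cos θ = 1 − 2×0.84 = -0.680; arccos → 132.8°.
The Moon is waxing (0°–180°), so θ = 132.8° directly.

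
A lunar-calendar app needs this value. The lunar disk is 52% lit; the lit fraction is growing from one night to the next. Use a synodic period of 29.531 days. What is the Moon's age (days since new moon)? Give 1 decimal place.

7.6 days

From f = (1 − cos θ)/2: cos θ = 1 − 2×0.52 = -0.040; arccos → 92.3°.
Waxing ⇒ before full, so θ = 92.3°.
At 360°/29.531 d per day, 92.3° corresponds to 7.57 days.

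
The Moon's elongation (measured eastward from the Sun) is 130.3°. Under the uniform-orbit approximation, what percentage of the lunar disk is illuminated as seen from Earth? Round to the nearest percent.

82%

f = (1 − cos 130.3°)/2 = (1 − (-0.647))/2 ≈ 0.823, i.e. 82%.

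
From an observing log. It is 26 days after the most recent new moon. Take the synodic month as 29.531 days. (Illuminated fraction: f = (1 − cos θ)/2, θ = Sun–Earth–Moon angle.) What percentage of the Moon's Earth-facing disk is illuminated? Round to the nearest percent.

13%

Elongation θ = 360° × 26/29.531 ≈ 317.0°.
With cos θ = 0.731, the lit fraction is (1 − 0.731)/2 ≈ 0.135, so 13%.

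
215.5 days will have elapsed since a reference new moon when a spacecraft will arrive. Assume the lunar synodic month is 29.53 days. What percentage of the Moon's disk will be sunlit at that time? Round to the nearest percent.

65%

Reduce mod P: 215.5 − 7×29.53 = 8.79 d into the current lunation.
Elongation θ = 360° × 8.79/29.53 ≈ 107.2°.
With cos θ = (-0.295), the lit fraction is (1 − (-0.295))/2 ≈ 0.648, so 65%.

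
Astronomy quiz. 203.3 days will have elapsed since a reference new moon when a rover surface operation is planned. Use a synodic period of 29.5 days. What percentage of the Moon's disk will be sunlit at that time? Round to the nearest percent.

11%

Reduce mod P: 203.3 − 6×29.5 = 26.30 d into the current lunation.
Phase angle: θ = 360°·(26.30 d)/(29.5 d) = 320.9°.
Illuminated fraction = (1 − cos 320.9°)/2 = (1 − 0.777)/2 ≈ 0.112, so 11%.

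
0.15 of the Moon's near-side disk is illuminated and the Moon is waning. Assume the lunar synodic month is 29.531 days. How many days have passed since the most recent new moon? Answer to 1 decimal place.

25.8 days

From f = (1 − cos θ)/2: cos θ = 1 − 2×0.15 = 0.700; arccos → 45.6°.
Since the Moon is past full (waning), take the reflex angle: θ = 360° − 45.6° = 314.4°.
That fraction of the synodic month is 314.4/360 × 29.531 d ≈ 25.79 d.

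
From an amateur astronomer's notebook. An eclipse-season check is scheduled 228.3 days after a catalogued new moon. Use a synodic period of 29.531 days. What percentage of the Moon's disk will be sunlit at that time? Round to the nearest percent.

56%

228.3 d spans 7 complete synodic months (7 × 29.531 = 206.72 d) plus 21.58 d.
Phase angle: θ = 360°·(21.58 d)/(29.531 d) = 263.1°.
cos 263.1° = (-0.120), so f = (1 − (-0.120))/2 = 0.560, so 56%.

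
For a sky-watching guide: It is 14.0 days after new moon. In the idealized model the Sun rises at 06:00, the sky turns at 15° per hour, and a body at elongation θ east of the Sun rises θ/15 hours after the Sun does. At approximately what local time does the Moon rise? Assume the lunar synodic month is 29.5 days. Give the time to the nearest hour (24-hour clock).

The Moon has covered 14.0/29.5 of its cycle, so θ ≈ 360° × 14.0/29.5 = 170.8°.
Delay after the Sun = 170.8° / (15°/h) ≈ 11.39 h.
06:00 + 11.39 h ≈ 17:23 → 17:00 to the nearest hour.

17:00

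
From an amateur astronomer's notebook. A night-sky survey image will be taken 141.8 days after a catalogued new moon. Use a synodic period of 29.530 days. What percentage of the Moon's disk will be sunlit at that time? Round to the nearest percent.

34%

Reduce mod P: 141.8 − 4×29.530 = 23.68 d into the current lunation.
Elongation θ = 360° × 23.68/29.530 ≈ 288.7°.
With cos θ = 0.320, the lit fraction is (1 − 0.320)/2 ≈ 0.340, so 34%.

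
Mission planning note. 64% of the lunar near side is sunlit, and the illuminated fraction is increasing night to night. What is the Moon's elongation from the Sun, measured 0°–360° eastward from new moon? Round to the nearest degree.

106°

cos θ = 1 − 2f = -0.280, giving a principal value of 106.3°.
Waxing ⇒ before full, so θ = 106.3°.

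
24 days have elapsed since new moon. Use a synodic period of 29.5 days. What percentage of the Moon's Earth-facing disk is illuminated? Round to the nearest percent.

31%

Elongation θ = 360° × 24/29.5 ≈ 292.9°.
cos 292.9° = 0.389, so f = (1 − 0.389)/2 = 0.306, so 31%.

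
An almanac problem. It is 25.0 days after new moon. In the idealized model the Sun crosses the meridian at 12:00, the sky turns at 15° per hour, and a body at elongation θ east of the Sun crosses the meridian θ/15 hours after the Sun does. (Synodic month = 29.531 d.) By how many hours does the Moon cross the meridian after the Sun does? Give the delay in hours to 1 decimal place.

20.3 h

Elongation θ = 360° × 25.0/29.531 ≈ 304.8°.
The Moon trails the Sun by θ/15 = 304.8/15 ≈ 20.32 hours.
So the Moon crosses the meridian 20.32 h after the Sun.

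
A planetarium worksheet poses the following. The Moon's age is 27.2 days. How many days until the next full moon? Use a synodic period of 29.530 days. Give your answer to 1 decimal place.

17.1 days

Full moon is 0.5 of the way through the cycle: age 0.5 × 29.530 = 14.765 d.
Already past this cycle's full moon; the next is at 14.765 + 29.530 = 44.295 d, so 44.295 − 27.2 = 17.095 days.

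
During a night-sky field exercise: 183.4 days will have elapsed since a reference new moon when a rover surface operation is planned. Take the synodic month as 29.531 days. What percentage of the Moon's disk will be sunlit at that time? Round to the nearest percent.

183.4/29.531 = 6.210 lunations, so 6 complete cycles and 6.21 d into the next.
Elongation θ = 360° × 6.21/29.531 ≈ 75.8°.
cos 75.8° = 0.246, so f = (1 − 0.246)/2 = 0.377, so 38%.

38%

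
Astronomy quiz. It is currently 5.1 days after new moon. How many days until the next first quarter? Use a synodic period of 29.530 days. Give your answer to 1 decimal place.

First quarter is 0.25 of the way through the cycle: age 0.25 × 29.530 = 7.383 d.
That is 7.383 − 5.1 = 2.283 days ahead.

2.3 days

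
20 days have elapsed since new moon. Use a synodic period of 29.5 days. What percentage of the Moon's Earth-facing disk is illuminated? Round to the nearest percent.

72%

Elongation θ = 360° × 20/29.5 ≈ 244.1°.
With cos θ = (-0.437), the lit fraction is (1 − (-0.437))/2 ≈ 0.719, so 72%.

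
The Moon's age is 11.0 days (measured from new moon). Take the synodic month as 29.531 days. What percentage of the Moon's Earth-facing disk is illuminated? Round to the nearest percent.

The Moon has covered 11.0/29.531 of its cycle, so θ ≈ 360° × 11.0/29.531 = 134.1°.
Illuminated fraction = (1 − cos 134.1°)/2 = (1 − (-0.696))/2 ≈ 0.848, so 85%.

85%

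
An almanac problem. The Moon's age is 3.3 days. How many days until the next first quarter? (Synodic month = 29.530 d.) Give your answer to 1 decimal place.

First quarter occurs at elongation 90°, i.e. at age 29.530 × 90/360 = 7.383 d.
That is 7.383 − 3.3 = 4.083 days ahead.

4.1 days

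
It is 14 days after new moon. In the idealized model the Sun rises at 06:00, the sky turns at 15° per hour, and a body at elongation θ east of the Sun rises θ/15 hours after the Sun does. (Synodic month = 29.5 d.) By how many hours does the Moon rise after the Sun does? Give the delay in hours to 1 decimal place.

11.4 h

Phase angle: θ = 360°·(14 d)/(29.5 d) = 170.8°.
Delay after the Sun = 170.8° / (15°/h) ≈ 11.39 h.
So the Moon rises 11.39 h after the Sun.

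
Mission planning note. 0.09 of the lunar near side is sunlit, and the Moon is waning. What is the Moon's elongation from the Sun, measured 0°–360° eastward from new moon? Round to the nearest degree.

325°

From f = (1 − cos θ)/2: cos θ = 1 − 2×0.09 = 0.820; arccos → 34.9°.
Waning ⇒ past full, so θ = 360° − 34.9° = 325.1°.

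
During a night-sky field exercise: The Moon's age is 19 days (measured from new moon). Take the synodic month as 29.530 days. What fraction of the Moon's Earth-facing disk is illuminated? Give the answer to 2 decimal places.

Elongation θ = 360° × 19/29.530 ≈ 231.6°.
With cos θ = (-0.621), the lit fraction is (1 − (-0.621))/2 ≈ 0.810.

0.81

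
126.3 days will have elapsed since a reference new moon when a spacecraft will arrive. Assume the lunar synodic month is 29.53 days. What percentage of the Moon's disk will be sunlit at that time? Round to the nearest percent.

126.3/29.53 = 4.277 lunations, so 4 complete cycles and 8.18 d into the next.
The Moon has covered 8.18/29.53 of its cycle, so θ ≈ 360° × 8.18/29.53 = 99.7°.
cos 99.7° = (-0.169), so f = (1 − (-0.169))/2 = 0.584, so 58%.

58%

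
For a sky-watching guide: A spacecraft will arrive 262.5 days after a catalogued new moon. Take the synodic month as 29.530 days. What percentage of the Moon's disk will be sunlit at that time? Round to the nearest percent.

262.5/29.530 = 8.889 lunations, so 8 complete cycles and 26.26 d into the next.
The Moon has covered 26.26/29.530 of its cycle, so θ ≈ 360° × 26.26/29.530 = 320.1°.
cos 320.1° = 0.768, so f = (1 − 0.768)/2 = 0.116, so 12%.

12%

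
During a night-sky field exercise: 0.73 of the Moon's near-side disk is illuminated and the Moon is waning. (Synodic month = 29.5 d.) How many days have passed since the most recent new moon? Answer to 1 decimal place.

From f = (1 − cos θ)/2: cos θ = 1 − 2×0.73 = -0.460; arccos → 117.4°.
Since the Moon is past full (waning), take the reflex angle: θ = 360° − 117.4° = 242.6°.
That fraction of the synodic month is 242.6/360 × 29.5 d ≈ 19.88 d.

19.9 days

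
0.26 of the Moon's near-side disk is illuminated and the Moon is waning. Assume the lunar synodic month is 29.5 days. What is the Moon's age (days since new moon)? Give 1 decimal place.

24.5 days

Invert f = (1 − cos θ)/2 to get cos θ = 1 − 2(0.26) = 0.480, hence θ₀ = arccos 0.480 = 61.3°.
Waning ⇒ past full, so θ = 360° − 61.3° = 298.7°.
At 360°/29.5 d per day, 298.7° corresponds to 24.48 days.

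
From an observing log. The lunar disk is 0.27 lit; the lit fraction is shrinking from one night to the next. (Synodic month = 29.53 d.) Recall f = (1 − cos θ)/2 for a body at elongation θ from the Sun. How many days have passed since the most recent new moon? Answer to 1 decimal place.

24.4 days

cos θ = 1 − 2f = 0.460, giving a principal value of 62.6°.
Since the Moon is past full (waning), take the reflex angle: θ = 360° − 62.6° = 297.4°.
That fraction of the synodic month is 297.4/360 × 29.53 d ≈ 24.39 d.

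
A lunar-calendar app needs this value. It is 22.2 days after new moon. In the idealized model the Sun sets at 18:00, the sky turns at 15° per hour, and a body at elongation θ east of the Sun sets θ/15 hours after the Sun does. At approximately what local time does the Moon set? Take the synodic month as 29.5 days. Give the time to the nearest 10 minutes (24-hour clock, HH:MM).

Elongation θ = 360° × 22.2/29.5 ≈ 270.9°.
At 15° of sky rotation per hour, 270.9° corresponds to a 18.06 h lag.
18:00 + 18.061 h ≈ 12:04 → 12:00 to the nearest ten minutes.

12:00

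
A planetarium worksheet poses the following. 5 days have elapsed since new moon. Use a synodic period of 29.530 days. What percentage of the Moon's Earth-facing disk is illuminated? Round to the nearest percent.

The Moon has covered 5/29.530 of its cycle, so θ ≈ 360° × 5/29.530 = 61.0°.
Illuminated fraction = (1 − cos 61.0°)/2 = (1 − 0.485)/2 ≈ 0.257, so 26%.

26%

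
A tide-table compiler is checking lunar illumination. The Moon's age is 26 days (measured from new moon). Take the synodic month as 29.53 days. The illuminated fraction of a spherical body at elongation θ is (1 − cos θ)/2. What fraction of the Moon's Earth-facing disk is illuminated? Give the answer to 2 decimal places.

Phase angle: θ = 360°·(26 d)/(29.53 d) = 317.0°.
cos 317.0° = 0.731, so f = (1 − 0.731)/2 = 0.135.

0.13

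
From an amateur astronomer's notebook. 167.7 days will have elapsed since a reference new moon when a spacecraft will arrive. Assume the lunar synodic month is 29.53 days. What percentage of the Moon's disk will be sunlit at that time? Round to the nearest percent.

167.7 d spans 5 complete synodic months (5 × 29.53 = 147.65 d) plus 20.05 d.
Elongation θ = 360° × 20.05/29.53 ≈ 244.4°.
Illuminated fraction = (1 − cos 244.4°)/2 = (1 − (-0.432))/2 ≈ 0.716, so 72%.

72%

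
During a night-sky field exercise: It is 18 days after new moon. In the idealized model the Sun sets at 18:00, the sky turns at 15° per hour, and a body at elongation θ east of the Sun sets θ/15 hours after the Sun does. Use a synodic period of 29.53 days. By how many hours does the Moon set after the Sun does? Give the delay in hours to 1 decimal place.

Phase angle: θ = 360°·(18 d)/(29.53 d) = 219.4°.
The Moon trails the Sun by θ/15 = 219.4/15 ≈ 14.63 hours.
So the Moon sets 14.63 h after the Sun.

14.6 h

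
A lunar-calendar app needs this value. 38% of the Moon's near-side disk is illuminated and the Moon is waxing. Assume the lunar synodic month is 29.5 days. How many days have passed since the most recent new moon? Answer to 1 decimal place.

6.2 days

Invert f = (1 − cos θ)/2 to get cos θ = 1 − 2(0.38) = 0.240, hence θ₀ = arccos 0.240 = 76.1°.
Before full moon the principal value applies: θ = 76.1°.
That fraction of the synodic month is 76.1/360 × 29.5 d ≈ 6.24 d.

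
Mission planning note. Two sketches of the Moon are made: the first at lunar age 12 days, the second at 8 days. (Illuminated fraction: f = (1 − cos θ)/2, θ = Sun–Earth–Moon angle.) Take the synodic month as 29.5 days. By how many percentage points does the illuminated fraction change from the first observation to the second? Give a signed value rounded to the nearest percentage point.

-35 percentage points

θ₁ = 360° × 12/29.5 = 146.4°, f₁ = (1 − cos θ₁)/2 = 0.917.
θ₂ = 360° × 8/29.5 = 97.6°, f₂ = (1 − cos θ₂)/2 = 0.566.
Change = f₂ − f₁ = -0.350 → -35 percentage points.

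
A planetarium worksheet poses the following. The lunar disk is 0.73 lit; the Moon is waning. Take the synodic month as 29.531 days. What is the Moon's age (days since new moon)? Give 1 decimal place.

cos θ = 1 − 2f = -0.460, giving a principal value of 117.4°.
Waning ⇒ past full, so θ = 360° − 117.4° = 242.6°.
That fraction of the synodic month is 242.6/360 × 29.531 d ≈ 19.90 d.

19.9 days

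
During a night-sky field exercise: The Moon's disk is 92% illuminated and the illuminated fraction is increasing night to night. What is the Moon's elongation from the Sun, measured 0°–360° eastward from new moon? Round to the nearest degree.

Invert f = (1 − cos θ)/2 to get cos θ = 1 − 2(0.92) = -0.840, hence θ₀ = arccos -0.840 = 147.1°.
Before full moon the principal value applies: θ = 147.1°.

147°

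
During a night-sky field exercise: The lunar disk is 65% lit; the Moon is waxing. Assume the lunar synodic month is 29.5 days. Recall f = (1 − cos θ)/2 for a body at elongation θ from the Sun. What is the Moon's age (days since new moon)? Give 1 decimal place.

8.8 days

Invert f = (1 − cos θ)/2 to get cos θ = 1 − 2(0.65) = -0.300, hence θ₀ = arccos -0.300 = 107.5°.
Waxing ⇒ before full, so θ = 107.5°.
At 360°/29.5 d per day, 107.5° corresponds to 8.81 days.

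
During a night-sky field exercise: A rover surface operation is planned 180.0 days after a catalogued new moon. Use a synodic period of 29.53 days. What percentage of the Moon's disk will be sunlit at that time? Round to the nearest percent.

9%

180.0/29.53 = 6.095 lunations, so 6 complete cycles and 2.82 d into the next.
The Moon has covered 2.82/29.53 of its cycle, so θ ≈ 360° × 2.82/29.53 = 34.4°.
cos 34.4° = 0.825, so f = (1 − 0.825)/2 = 0.087, so 9%.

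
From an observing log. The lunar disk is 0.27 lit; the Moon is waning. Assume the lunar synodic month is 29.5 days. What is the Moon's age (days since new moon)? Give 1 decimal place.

cos θ = 1 − 2f = 0.460, giving a principal value of 62.6°.
Waning ⇒ past full, so θ = 360° − 62.6° = 297.4°.
Age = 29.5 × 297.4°/360° ≈ 24.37 days.

24.4 days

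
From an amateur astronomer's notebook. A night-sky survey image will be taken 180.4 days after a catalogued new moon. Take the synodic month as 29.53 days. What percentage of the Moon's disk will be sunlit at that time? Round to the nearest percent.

11%

180.4/29.53 = 6.109 lunations, so 6 complete cycles and 3.22 d into the next.
The Moon has covered 3.22/29.53 of its cycle, so θ ≈ 360° × 3.22/29.53 = 39.3°.
With cos θ = 0.774, the lit fraction is (1 − 0.774)/2 ≈ 0.113, so 11%.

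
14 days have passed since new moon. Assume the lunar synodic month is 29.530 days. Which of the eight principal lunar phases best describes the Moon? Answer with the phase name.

full moon

θ ≈ 360° × 14/29.530 = 171°, which falls in the full moon sector.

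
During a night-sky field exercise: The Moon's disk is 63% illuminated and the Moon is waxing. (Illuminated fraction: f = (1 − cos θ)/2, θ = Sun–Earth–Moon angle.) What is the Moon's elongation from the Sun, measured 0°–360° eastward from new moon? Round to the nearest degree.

Invert f = (1 − cos θ)/2 to get cos θ = 1 − 2(0.63) = -0.260, hence θ₀ = arccos -0.260 = 105.1°.
Before full moon the principal value applies: θ = 105.1°.

105°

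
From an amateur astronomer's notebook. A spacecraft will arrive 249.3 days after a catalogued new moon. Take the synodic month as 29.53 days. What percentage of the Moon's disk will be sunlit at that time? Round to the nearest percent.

Reduce mod P: 249.3 − 8×29.53 = 13.06 d into the current lunation.
Elongation θ = 360° × 13.06/29.53 ≈ 159.2°.
cos 159.2° = (-0.935), so f = (1 − (-0.935))/2 = 0.967, so 97%.

97%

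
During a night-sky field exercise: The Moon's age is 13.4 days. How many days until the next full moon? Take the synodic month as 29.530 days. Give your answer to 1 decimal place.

1.4 days

Full moon occurs at elongation 180°, i.e. at age 29.530 × 180/360 = 14.765 d.
That is 14.765 − 13.4 = 1.365 days ahead.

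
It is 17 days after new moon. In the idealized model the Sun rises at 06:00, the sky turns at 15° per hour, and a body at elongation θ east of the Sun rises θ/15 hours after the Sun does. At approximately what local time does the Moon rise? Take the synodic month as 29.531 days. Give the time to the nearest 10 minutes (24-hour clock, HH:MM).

Elongation θ = 360° × 17/29.531 ≈ 207.2°.
Delay after the Sun = 207.2° / (15°/h) ≈ 13.82 h.
06:00 + 13.816 h ≈ 19:49 → 19:50 to the nearest ten minutes.

19:50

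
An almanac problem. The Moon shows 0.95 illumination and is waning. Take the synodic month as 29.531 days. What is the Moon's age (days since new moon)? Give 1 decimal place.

16.9 days

Invert f = (1 − cos θ)/2 to get cos θ = 1 − 2(0.95) = -0.900, hence θ₀ = arccos -0.900 = 154.2°.
Waning ⇒ past full, so θ = 360° − 154.2° = 205.8°.
That fraction of the synodic month is 205.8/360 × 29.531 d ≈ 16.89 d.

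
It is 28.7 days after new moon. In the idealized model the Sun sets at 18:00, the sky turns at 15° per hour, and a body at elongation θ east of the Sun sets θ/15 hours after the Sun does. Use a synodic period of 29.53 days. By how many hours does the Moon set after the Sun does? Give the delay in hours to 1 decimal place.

23.3 h

The Moon has covered 28.7/29.53 of its cycle, so θ ≈ 360° × 28.7/29.53 = 349.9°.
The Moon trails the Sun by θ/15 = 349.9/15 ≈ 23.33 hours.
So the Moon sets 23.33 h after the Sun.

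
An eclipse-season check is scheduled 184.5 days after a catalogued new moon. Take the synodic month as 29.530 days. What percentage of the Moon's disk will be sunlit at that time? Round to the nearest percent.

49%

184.5 d spans 6 complete synodic months (6 × 29.530 = 177.18 d) plus 7.32 d.
Elongation θ = 360° × 7.32/29.530 ≈ 89.2°.
cos 89.2° = 0.013, so f = (1 − 0.013)/2 = 0.493, so 49%.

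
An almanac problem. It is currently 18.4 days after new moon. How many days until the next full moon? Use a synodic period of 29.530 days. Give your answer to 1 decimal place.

25.9 days

Full moon is 0.5 of the way through the cycle: age 0.5 × 29.530 = 14.765 d.
Already past this cycle's full moon; the next is at 14.765 + 29.530 = 44.295 d, so 44.295 − 18.4 = 25.895 days.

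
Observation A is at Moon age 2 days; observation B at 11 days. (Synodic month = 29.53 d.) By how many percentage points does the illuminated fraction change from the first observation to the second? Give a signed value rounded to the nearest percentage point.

+80 pp

First observation: θ = 360°·2/29.53 = 24.4°, so f = 0.045.
Second observation: θ = 134.1°, f = 0.848.
Δf = 0.848 − 0.045 = +0.803, i.e. +80 pp.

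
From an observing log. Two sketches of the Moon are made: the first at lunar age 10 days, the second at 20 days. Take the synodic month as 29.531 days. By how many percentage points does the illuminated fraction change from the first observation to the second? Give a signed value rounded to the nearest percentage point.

First observation: θ = 360°·10/29.531 = 121.9°, so f = 0.764.
Second observation: θ = 243.8°, f = 0.721.
Δf = 0.721 − 0.764 = -0.044, i.e. -4 pp.

-4 pp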